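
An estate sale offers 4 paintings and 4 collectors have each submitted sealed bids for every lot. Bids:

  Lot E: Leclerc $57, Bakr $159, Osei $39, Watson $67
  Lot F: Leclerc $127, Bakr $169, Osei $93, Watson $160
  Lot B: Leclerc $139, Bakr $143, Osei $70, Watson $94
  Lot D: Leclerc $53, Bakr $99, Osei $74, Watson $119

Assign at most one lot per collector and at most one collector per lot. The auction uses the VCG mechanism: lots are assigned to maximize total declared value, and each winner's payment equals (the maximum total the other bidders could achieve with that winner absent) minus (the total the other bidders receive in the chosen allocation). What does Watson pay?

Watson pays $19.

Efficient allocation: Leclerc→Lot B ($139), Bakr→Lot E ($159), Osei→Lot D ($74), Watson→Lot F ($160); total welfare W = $532.
Watson receives Lot F at value $160, so the others get W − 160 = $372.
Without Watson: best allocation of the remaining 3 bidders over all 4 lots is Leclerc→Lot B ($139), Bakr→Lot E ($159), Osei→Lot F ($93), total $391.
VCG payment = (others' best without Watson) − (others' welfare with Watson) = 391 − 372 = $19.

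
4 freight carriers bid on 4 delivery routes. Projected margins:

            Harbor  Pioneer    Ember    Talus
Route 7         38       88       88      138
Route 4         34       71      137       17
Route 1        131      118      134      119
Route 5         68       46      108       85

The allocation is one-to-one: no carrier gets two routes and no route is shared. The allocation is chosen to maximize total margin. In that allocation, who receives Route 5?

Harbor receives Route 5.

Treat this as an assignment problem: match each carrier to one route.
Optimal: Harbor→Route 5 ($68k), Pioneer→Route 1 ($118k), Ember→Route 4 ($137k), Talus→Route 7 ($138k) — total 68+118+137+138 = $461k.
Harbor's own top route is Route 1 ($131k), but forcing Harbor→Route 1 and reassigning the rest optimally gives only $452k — worse by 9.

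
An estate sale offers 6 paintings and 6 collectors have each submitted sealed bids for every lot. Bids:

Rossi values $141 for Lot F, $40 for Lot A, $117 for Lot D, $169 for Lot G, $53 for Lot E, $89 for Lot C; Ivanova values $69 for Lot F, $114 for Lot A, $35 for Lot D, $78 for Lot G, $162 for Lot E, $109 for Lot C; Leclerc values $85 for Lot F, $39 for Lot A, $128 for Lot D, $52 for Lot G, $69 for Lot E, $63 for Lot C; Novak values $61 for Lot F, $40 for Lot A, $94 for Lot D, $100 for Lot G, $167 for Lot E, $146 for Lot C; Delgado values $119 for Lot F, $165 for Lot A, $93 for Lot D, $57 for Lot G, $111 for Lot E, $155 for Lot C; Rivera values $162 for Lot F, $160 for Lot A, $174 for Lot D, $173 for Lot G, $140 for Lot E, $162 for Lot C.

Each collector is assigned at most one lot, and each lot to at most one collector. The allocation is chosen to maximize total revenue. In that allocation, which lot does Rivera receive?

Rivera receives Lot F.

Optimal: Rossi→Lot G ($169), Ivanova→Lot E ($162), Leclerc→Lot D ($128), Novak→Lot C ($146), Delgado→Lot A ($165), Rivera→Lot F ($162) — total 169+162+128+146+165+162 = $932.
Max-entry greedy (repeatedly take the single best remaining cell) gives $869, worse by 63.
Checked against all permutations: $932 is optimal.
Rivera's own top lot is Lot D ($174), but forcing Rivera→Lot D and reassigning the rest optimally gives only $901 — worse by 31.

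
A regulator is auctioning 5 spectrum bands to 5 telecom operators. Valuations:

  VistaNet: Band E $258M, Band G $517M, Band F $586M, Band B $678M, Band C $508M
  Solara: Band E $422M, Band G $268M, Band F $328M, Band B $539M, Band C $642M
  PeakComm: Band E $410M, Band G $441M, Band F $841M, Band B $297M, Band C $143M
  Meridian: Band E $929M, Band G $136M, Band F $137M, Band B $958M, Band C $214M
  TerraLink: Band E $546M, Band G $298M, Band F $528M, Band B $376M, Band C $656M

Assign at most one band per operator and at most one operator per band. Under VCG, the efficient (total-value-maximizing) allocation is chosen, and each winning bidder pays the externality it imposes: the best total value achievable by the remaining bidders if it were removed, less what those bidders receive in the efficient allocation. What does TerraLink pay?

TerraLink pays $132M.

Efficient allocation: VistaNet→Band G ($517M), Solara→Band C ($642M), PeakComm→Band F ($841M), Meridian→Band B ($958M), TerraLink→Band E ($546M); total welfare W = $3504M.
TerraLink receives Band E at value $546M, so the others get W − 546 = $2958M.
Without TerraLink: best allocation of the remaining 4 bidders over all 5 bands is VistaNet→Band B ($678M), Solara→Band C ($642M), PeakComm→Band F ($841M), Meridian→Band E ($929M), total $3090M.
VCG payment = (others' best without TerraLink) − (others' welfare with TerraLink) = 3090 − 2958 = $132M.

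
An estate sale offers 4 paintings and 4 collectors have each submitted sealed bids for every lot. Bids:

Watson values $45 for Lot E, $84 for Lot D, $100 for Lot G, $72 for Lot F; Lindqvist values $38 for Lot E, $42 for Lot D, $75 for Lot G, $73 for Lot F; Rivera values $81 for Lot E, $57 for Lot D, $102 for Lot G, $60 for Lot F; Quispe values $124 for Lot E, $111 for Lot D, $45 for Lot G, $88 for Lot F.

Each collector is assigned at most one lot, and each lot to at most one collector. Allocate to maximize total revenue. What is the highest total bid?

Optimal: Watson→Lot D ($84), Lindqvist→Lot F ($73), Rivera→Lot G ($102), Quispe→Lot E ($124) — total 84+73+102+124 = $383.
Row-greedy (each collector in turn takes its best remaining lot) gives $365, worse by 18.
Swapping Rivera↔Watson (Rivera→Lot D $57, Watson→Lot G $100) loses 29.

Max total: $383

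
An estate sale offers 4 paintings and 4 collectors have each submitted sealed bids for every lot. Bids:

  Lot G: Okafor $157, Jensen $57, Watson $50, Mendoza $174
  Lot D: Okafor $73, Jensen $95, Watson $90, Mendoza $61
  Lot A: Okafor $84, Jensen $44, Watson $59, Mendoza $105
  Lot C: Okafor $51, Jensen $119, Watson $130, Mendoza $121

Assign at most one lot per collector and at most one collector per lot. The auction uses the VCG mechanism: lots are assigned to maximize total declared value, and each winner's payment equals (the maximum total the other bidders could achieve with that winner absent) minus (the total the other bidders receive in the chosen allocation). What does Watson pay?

Efficient allocation: Okafor→Lot G ($157), Jensen→Lot D ($95), Watson→Lot C ($130), Mendoza→Lot A ($105); total welfare W = $487.
Watson receives Lot C at value $130, so the others get W − 130 = $357.
Without Watson: best allocation of the remaining 3 bidders over all 4 lots is Okafor→Lot G ($157), Jensen→Lot C ($119), Mendoza→Lot A ($105), total $381.
VCG payment = (others' best without Watson) − (others' welfare with Watson) = 381 − 357 = $24.

Watson pays $24.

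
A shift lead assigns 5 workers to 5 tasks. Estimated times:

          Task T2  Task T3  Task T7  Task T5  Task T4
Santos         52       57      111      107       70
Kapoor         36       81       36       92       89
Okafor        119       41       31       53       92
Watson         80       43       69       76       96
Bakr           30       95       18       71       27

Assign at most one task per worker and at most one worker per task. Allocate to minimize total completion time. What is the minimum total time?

Optimal: Santos→Task T2 (52 min), Kapoor→Task T7 (36 min), Okafor→Task T5 (53 min), Watson→Task T3 (43 min), Bakr→Task T4 (27 min) — total 52+36+53+43+27 = 211 min.
Row-greedy (each worker in turn takes its cheapest remaining task) gives 232 min, worse by 21.
Next-best assignment: Santos→Task T4, Kapoor→Task T2, Okafor→Task T5, Watson→Task T3, Bakr→Task T7 = 220 min.
Every other assignment is strictly worse.

Minimum total: 211 min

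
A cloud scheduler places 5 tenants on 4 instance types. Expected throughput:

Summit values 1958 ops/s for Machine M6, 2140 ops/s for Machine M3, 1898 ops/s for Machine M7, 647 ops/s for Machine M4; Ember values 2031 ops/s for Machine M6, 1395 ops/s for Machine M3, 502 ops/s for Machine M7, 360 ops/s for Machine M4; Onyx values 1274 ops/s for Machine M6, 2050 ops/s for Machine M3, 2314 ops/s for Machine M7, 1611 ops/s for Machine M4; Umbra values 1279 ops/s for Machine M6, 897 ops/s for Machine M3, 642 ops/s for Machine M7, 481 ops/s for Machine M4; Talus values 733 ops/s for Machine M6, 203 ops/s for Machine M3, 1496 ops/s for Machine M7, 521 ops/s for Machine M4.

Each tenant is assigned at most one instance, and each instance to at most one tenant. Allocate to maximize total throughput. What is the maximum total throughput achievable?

Max total: 7278 ops/s

This is the linear assignment problem.
Optimal: Ember→Machine M6 (2031 ops/s), Summit→Machine M3 (2140 ops/s), Talus→Machine M7 (1496 ops/s), Onyx→Machine M4 (1611 ops/s) — total 2031+2140+1496+1611 = 7278 ops/s.
Column-greedy (each instance in turn goes to its best remaining tenant) gives 7006 ops/s, worse by 272.
Swapping Summit↔Talus (Summit→Machine M7 1898 ops/s, Talus→Machine M3 203 ops/s) loses 1535.
Every other assignment is strictly worse.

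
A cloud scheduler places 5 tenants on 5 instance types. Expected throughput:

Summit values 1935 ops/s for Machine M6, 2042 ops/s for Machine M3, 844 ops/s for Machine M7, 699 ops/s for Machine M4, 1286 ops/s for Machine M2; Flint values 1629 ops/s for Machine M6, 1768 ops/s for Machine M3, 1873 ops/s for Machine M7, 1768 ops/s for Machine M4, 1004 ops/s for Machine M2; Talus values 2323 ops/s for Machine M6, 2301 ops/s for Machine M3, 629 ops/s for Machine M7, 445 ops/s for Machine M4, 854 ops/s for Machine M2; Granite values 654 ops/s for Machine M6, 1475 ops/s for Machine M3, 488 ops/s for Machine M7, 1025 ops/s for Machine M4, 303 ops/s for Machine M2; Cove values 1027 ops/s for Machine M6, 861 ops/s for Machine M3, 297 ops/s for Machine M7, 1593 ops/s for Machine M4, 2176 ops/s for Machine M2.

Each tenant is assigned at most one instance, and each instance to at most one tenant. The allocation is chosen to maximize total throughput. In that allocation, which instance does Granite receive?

Optimal: Summit→Machine M3 (2042 ops/s), Flint→Machine M7 (1873 ops/s), Talus→Machine M6 (2323 ops/s), Granite→Machine M4 (1025 ops/s), Cove→Machine M2 (2176 ops/s) — total 2042+1873+2323+1025+2176 = 9439 ops/s.
Column-greedy (each instance in turn goes to its best remaining tenant) gives 8134 ops/s, worse by 1305.
Next-best assignment: Summit→Machine M6, Flint→Machine M7, Talus→Machine M3, Granite→Machine M4, Cove→Machine M2 = 9310 ops/s.
Swapping Cove↔Summit (Cove→Machine M3 861 ops/s, Summit→Machine M2 1286 ops/s) loses 2071.
No other one-to-one assignment exceeds 9439 ops/s.
Granite's own top instance is Machine M3 (1475 ops/s), but forcing Granite→Machine M3 and reassigning the rest optimally gives only 8586 ops/s — worse by 853.

Granite receives Machine M4.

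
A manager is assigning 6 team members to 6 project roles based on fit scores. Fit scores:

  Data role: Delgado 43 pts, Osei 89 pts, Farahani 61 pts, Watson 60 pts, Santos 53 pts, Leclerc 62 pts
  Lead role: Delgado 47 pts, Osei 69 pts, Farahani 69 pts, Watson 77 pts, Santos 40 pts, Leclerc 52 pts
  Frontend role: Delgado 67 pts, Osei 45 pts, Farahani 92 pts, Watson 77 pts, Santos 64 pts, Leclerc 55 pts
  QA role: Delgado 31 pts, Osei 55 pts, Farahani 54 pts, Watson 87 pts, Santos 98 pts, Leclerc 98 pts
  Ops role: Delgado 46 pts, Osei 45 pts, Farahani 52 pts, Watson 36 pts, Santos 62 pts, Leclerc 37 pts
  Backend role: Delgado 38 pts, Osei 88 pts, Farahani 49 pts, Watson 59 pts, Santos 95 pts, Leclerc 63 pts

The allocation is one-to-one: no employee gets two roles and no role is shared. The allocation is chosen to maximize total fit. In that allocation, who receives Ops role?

Optimal: Delgado→Ops role (46 pts), Osei→Data role (89 pts), Farahani→Frontend role (92 pts), Watson→Lead role (77 pts), Santos→Backend role (95 pts), Leclerc→QA role (98 pts) — total 46+89+92+77+95+98 = 497 pts.
Max-entry greedy (repeatedly take the single best remaining cell) gives 465 pts, worse by 32.
Next-best assignment: Delgado→Frontend role, Osei→Data role, Farahani→Ops role, Watson→Lead role, Santos→Backend role, Leclerc→QA role = 478 pts.
Swapping Delgado↔Osei (Delgado→Data role 43 pts, Osei→Ops role 45 pts) loses 47.
No other one-to-one assignment exceeds 497 pts.
Delgado's own top role is Frontend role (67 pts), but forcing Delgado→Frontend role and reassigning the rest optimally gives only 478 pts — worse by 19.

Delgado receives Ops role.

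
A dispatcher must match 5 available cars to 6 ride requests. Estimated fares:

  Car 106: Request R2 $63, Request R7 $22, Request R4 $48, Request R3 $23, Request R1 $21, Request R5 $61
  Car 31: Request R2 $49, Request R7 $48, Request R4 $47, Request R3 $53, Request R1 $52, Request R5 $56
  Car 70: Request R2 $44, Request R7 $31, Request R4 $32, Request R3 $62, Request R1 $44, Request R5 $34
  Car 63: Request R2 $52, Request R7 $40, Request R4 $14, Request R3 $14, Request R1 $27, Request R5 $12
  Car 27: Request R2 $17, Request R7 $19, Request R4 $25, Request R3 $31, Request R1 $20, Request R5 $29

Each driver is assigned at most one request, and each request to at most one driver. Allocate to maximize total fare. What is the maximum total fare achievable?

Max total: $252

This is a one-to-one assignment (maximum-weight bipartite matching).
Optimal: Car 106→Request R5 ($61), Car 31→Request R1 ($52), Car 70→Request R3 ($62), Car 63→Request R2 ($52), Car 27→Request R4 ($25) — total 61+52+62+52+25 = $252.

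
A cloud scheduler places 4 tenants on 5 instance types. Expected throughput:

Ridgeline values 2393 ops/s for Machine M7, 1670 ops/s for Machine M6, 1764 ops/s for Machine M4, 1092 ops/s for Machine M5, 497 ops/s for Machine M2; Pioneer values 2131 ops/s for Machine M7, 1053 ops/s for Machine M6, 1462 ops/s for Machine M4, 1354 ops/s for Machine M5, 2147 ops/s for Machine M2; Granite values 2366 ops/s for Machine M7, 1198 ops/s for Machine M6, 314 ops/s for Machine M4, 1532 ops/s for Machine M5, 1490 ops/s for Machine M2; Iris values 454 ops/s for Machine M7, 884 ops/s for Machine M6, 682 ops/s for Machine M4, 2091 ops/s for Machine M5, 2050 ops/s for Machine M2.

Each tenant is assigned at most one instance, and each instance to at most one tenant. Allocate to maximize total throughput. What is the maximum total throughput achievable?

Optimal: Ridgeline→Machine M4 (1764 ops/s), Pioneer→Machine M2 (2147 ops/s), Granite→Machine M7 (2366 ops/s), Iris→Machine M5 (2091 ops/s) — total 1764+2147+2366+2091 = 8368 ops/s.
Row-greedy (each tenant in turn takes its best remaining instance) gives 6956 ops/s, worse by 1412.
Next-best assignment: Ridgeline→Machine M6, Pioneer→Machine M2, Granite→Machine M7, Iris→Machine M5 = 8274 ops/s.

Max total: 8368 ops/s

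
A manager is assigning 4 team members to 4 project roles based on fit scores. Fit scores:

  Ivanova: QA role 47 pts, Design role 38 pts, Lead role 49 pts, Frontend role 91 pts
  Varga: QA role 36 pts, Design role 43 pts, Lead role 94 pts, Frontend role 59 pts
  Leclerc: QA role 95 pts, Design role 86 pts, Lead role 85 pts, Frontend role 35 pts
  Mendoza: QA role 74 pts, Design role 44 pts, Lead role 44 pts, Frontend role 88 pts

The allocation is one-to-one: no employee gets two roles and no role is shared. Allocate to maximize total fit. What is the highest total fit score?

Max total: 345 pts

Optimal: Ivanova→Frontend role (91 pts), Varga→Lead role (94 pts), Leclerc→Design role (86 pts), Mendoza→QA role (74 pts) — total 91+94+86+74 = 345 pts.
Column-greedy (each role in turn goes to its best remaining employee) gives 324 pts, worse by 21.
Next-best assignment: Ivanova→Frontend role, Varga→Lead role, Leclerc→QA role, Mendoza→Design role = 324 pts.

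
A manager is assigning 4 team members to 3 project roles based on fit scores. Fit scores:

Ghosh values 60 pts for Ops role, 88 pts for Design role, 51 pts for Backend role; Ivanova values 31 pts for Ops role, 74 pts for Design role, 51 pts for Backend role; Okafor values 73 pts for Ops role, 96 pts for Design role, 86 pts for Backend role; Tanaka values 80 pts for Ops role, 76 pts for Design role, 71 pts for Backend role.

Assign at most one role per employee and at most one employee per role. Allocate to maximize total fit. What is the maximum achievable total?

Maximum total: 254 pts

Treat this as an assignment problem: match each employee to one role.
Optimal: Tanaka→Ops role (80 pts), Ghosh→Design role (88 pts), Okafor→Backend role (86 pts) — total 80+88+86 = 254 pts.
Column-greedy (each role in turn goes to its best remaining employee) gives 227 pts, worse by 27.
Checked against all permutations: 254 pts is optimal.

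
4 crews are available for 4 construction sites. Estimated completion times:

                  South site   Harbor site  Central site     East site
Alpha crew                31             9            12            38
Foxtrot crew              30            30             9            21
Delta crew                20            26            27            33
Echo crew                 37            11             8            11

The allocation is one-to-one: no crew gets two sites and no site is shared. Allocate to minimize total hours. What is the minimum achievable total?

Min total: 49 hours

Optimal: Alpha crew→Harbor site (9 hours), Foxtrot crew→Central site (9 hours), Delta crew→South site (20 hours), Echo crew→East site (11 hours) — total 9+9+20+11 = 49 hours.
Next-best assignment: Alpha crew→Harbor site, Foxtrot crew→East site, Delta crew→South site, Echo crew→Central site = 58 hours.
Checked against all permutations: 49 hours is optimal.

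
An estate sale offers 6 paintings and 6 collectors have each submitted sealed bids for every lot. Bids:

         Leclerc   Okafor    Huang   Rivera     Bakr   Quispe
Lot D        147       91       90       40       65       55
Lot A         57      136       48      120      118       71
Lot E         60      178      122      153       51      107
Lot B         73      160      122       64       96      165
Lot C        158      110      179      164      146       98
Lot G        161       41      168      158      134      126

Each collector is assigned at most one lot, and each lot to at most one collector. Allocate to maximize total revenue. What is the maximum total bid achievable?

Optimal: Leclerc→Lot D ($147), Okafor→Lot E ($178), Huang→Lot C ($179), Rivera→Lot G ($158), Bakr→Lot A ($118), Quispe→Lot B ($165) — total 147+178+179+158+118+165 = $945.
Column-greedy (each lot in turn goes to its best remaining collector) gives $914, worse by 31.
Next-best assignment: Leclerc→Lot D, Okafor→Lot E, Huang→Lot G, Rivera→Lot C, Bakr→Lot A, Quispe→Lot B = $940.
Checked against all permutations: $945 is optimal.

Maximum total: $945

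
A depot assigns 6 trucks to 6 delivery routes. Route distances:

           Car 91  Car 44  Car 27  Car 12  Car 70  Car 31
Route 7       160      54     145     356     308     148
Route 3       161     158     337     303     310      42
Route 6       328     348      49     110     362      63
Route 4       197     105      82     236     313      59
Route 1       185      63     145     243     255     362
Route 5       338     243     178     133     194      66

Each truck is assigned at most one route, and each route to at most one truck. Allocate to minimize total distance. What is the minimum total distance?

Minimum total: 651 km

This is the linear assignment problem.
Optimal: Car 91→Route 7 (160 km), Car 44→Route 1 (63 km), Car 27→Route 4 (82 km), Car 12→Route 6 (110 km), Car 70→Route 5 (194 km), Car 31→Route 3 (42 km) — total 160+63+82+110+194+42 = 651 km.
Min-entry greedy (repeatedly take the single cheapest remaining cell) gives 776 km, worse by 125.
Swapping Car 91↔Car 31 (Car 91→Route 3 161 km, Car 31→Route 7 148 km) adds 107.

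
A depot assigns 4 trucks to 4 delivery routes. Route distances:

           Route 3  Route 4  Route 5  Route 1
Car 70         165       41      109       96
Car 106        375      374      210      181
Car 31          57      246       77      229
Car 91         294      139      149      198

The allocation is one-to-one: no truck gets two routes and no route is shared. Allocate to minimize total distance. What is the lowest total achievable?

This is a one-to-one assignment (minimum-cost bipartite matching).
Optimal: Car 70→Route 4 (41 km), Car 106→Route 1 (181 km), Car 31→Route 3 (57 km), Car 91→Route 5 (149 km) — total 41+181+57+149 = 428 km.

Minimum total: 428 km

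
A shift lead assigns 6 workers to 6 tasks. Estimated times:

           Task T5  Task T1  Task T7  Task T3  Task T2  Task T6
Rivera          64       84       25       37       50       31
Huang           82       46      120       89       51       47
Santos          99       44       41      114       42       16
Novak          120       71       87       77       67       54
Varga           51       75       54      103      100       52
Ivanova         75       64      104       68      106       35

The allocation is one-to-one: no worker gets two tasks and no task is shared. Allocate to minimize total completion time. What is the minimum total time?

Minimum total: 273 min

Optimal: Rivera→Task T7 (25 min), Huang→Task T1 (46 min), Santos→Task T6 (16 min), Novak→Task T2 (67 min), Varga→Task T5 (51 min), Ivanova→Task T3 (68 min) — total 25+46+16+67+51+68 = 273 min.
Column-greedy (each task in turn goes to its cheapest remaining worker) gives 293 min, worse by 20.
Next-best assignment: Rivera→Task T7, Huang→Task T1, Santos→Task T2, Novak→Task T3, Varga→Task T5, Ivanova→Task T6 = 276 min.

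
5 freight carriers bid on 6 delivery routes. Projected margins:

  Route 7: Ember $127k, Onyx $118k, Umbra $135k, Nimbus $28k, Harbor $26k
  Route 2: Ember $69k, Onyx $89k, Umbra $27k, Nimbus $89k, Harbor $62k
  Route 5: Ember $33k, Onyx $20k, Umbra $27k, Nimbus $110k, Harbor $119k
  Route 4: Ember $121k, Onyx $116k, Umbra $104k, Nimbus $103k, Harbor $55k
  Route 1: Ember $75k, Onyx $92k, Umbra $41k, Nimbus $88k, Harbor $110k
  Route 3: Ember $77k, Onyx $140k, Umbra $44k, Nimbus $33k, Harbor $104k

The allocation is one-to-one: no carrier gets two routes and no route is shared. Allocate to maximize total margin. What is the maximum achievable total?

Maximum total: $616k

Treat this as an assignment problem: match each carrier to one route.
Optimal: Ember→Route 4 ($121k), Onyx→Route 3 ($140k), Umbra→Route 7 ($135k), Nimbus→Route 5 ($110k), Harbor→Route 1 ($110k) — total 121+140+135+110+110 = $616k.
Max-entry greedy (repeatedly take the single best remaining cell) gives $604k, worse by 12.
No other one-to-one assignment exceeds $616k.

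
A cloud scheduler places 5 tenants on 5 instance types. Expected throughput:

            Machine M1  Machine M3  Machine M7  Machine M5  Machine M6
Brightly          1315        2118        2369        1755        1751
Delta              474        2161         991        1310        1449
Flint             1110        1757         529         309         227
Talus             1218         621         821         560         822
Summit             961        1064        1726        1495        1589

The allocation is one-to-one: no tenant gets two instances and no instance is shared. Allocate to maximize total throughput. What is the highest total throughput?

Maximum total: 8288 ops/s

Optimal: Brightly→Machine M7 (2369 ops/s), Delta→Machine M6 (1449 ops/s), Flint→Machine M3 (1757 ops/s), Talus→Machine M1 (1218 ops/s), Summit→Machine M5 (1495 ops/s) — total 2369+1449+1757+1218+1495 = 8288 ops/s.
Max-entry greedy (repeatedly take the single best remaining cell) gives 7646 ops/s, worse by 642.
Swapping Summit↔Delta (Summit→Machine M6 1589 ops/s, Delta→Machine M5 1310 ops/s) loses 45.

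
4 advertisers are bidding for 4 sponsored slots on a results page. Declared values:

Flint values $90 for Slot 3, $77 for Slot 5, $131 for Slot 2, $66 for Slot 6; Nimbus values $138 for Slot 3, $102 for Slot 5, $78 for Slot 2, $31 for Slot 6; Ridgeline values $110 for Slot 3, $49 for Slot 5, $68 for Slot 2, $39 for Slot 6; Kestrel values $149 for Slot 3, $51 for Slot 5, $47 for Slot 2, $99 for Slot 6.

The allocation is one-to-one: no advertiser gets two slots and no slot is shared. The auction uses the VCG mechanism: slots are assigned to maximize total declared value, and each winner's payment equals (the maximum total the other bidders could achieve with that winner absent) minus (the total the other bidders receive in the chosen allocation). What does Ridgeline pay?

Ridgeline pays $50.

Efficient allocation: Flint→Slot 2 ($131), Nimbus→Slot 5 ($102), Ridgeline→Slot 3 ($110), Kestrel→Slot 6 ($99); total welfare W = $442.
Ridgeline receives Slot 3 at value $110, so the others get W − 110 = $332.
Without Ridgeline: best allocation of the remaining 3 bidders over all 4 slots is Flint→Slot 2 ($131), Nimbus→Slot 5 ($102), Kestrel→Slot 3 ($149), total $382.
VCG payment = (others' best without Ridgeline) − (others' welfare with Ridgeline) = 382 − 332 = $50.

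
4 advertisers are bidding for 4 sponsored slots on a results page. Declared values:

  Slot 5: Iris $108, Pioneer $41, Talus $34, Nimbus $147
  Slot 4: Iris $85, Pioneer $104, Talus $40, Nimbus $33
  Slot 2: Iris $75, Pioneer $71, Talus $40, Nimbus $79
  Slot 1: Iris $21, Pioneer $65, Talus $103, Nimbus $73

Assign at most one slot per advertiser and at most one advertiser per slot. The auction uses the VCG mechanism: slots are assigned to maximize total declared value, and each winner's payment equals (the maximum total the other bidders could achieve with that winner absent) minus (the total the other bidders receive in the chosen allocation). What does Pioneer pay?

Efficient allocation: Iris→Slot 2 ($75), Pioneer→Slot 4 ($104), Talus→Slot 1 ($103), Nimbus→Slot 5 ($147); total welfare W = $429.
Pioneer receives Slot 4 at value $104, so the others get W − 104 = $325.
Without Pioneer: best allocation of the remaining 3 bidders over all 4 slots is Iris→Slot 4 ($85), Talus→Slot 1 ($103), Nimbus→Slot 5 ($147), total $335.
VCG payment = (others' best without Pioneer) − (others' welfare with Pioneer) = 335 − 325 = $10.

Pioneer pays $10.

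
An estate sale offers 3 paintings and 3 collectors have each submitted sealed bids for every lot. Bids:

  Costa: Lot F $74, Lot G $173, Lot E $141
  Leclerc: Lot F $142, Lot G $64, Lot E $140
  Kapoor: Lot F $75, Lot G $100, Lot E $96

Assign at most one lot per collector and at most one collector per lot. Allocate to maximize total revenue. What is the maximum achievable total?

Optimal: Costa→Lot G ($173), Leclerc→Lot F ($142), Kapoor→Lot E ($96) — total 173+142+96 = $411.
No other one-to-one assignment exceeds $411.

Maximum total: $411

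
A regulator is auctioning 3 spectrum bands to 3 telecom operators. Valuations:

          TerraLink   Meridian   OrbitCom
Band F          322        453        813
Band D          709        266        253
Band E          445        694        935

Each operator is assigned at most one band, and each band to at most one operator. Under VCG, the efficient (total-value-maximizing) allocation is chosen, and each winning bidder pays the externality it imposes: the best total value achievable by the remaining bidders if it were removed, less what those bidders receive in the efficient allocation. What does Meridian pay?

Meridian pays $122M.

Efficient allocation: TerraLink→Band D ($709M), Meridian→Band E ($694M), OrbitCom→Band F ($813M); total welfare W = $2216M.
Meridian receives Band E at value $694M, so the others get W − 694 = $1522M.
Without Meridian: best allocation of the remaining 2 bidders over all 3 bands is TerraLink→Band D ($709M), OrbitCom→Band E ($935M), total $1644M.
VCG payment = (others' best without Meridian) − (others' welfare with Meridian) = 1644 − 1522 = $122M.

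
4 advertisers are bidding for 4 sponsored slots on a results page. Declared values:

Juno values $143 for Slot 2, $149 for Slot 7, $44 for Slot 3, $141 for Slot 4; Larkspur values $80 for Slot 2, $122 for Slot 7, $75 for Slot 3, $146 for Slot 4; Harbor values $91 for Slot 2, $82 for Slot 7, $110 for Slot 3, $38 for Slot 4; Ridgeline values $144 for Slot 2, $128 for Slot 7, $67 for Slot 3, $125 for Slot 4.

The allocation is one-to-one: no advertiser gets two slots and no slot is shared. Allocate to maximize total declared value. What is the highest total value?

Maximum total: $549

Optimal: Juno→Slot 7 ($149), Larkspur→Slot 4 ($146), Harbor→Slot 3 ($110), Ridgeline→Slot 2 ($144) — total 149+146+110+144 = $549.
Every other assignment is strictly worse.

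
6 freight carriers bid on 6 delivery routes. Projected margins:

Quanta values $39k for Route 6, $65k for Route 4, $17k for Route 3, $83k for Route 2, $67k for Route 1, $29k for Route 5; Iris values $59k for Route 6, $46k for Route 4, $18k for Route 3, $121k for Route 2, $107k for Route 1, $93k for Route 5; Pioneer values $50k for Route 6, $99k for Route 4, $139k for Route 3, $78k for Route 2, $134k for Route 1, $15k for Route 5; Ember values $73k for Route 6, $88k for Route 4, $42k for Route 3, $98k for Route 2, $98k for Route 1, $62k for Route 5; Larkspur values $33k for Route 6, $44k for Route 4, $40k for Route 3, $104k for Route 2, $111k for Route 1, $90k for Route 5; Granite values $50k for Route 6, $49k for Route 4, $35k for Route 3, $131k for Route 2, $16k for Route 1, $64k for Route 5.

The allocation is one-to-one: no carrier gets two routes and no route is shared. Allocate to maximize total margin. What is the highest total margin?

Maximum total: $612k

Treat this as an assignment problem: match each carrier to one route.
Optimal: Quanta→Route 4 ($65k), Iris→Route 5 ($93k), Pioneer→Route 3 ($139k), Ember→Route 6 ($73k), Larkspur→Route 1 ($111k), Granite→Route 2 ($131k) — total 65+93+139+73+111+131 = $612k.
Swapping Ember↔Pioneer (Ember→Route 3 $42k, Pioneer→Route 6 $50k) loses 120.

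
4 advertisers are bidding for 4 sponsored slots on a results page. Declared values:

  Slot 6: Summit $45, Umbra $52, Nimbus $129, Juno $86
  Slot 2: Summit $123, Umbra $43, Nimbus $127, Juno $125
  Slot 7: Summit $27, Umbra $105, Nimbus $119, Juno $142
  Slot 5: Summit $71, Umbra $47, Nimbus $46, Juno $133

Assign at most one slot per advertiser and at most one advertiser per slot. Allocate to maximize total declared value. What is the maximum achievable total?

Optimal: Summit→Slot 2 ($123), Umbra→Slot 7 ($105), Nimbus→Slot 6 ($129), Juno→Slot 5 ($133) — total 123+105+129+133 = $490.
Column-greedy (each slot in turn goes to its best remaining advertiser) gives $430, worse by 60.
Swapping Summit↔Umbra (Summit→Slot 7 $27, Umbra→Slot 2 $43) loses 158.
No other one-to-one assignment exceeds $490.

Max total: $490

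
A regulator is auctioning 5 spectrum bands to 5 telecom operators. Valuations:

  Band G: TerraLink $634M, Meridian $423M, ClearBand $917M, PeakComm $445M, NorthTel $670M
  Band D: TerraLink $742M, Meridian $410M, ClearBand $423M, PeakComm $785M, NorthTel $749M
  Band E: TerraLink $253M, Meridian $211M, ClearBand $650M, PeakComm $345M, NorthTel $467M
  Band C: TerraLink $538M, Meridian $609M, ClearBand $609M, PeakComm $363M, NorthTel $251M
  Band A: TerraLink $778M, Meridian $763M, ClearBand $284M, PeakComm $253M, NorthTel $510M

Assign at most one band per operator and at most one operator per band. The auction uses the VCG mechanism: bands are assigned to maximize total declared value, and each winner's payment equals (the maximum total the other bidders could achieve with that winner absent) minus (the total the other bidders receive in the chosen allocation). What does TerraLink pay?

TerraLink pays $154M.

Efficient allocation: TerraLink→Band A ($778M), Meridian→Band C ($609M), ClearBand→Band G ($917M), PeakComm→Band D ($785M), NorthTel→Band E ($467M); total welfare W = $3556M.
TerraLink receives Band A at value $778M, so the others get W − 778 = $2778M.
Without TerraLink: best allocation of the remaining 4 bidders over all 5 bands is Meridian→Band A ($763M), ClearBand→Band G ($917M), PeakComm→Band D ($785M), NorthTel→Band E ($467M), total $2932M.
VCG payment = (others' best without TerraLink) − (others' welfare with TerraLink) = 2932 − 2778 = $154M.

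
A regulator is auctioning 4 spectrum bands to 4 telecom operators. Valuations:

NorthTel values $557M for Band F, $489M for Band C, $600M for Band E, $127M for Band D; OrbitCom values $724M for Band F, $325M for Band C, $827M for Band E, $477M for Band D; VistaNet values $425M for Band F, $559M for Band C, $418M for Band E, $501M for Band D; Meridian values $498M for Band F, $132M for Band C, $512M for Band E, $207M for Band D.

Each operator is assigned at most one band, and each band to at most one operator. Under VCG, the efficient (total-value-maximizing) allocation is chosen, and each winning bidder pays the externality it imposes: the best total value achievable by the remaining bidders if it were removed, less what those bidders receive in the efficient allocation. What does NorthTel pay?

Efficient allocation: NorthTel→Band C ($489M), OrbitCom→Band E ($827M), VistaNet→Band D ($501M), Meridian→Band F ($498M); total welfare W = $2315M.
NorthTel receives Band C at value $489M, so the others get W − 489 = $1826M.
Without NorthTel: best allocation of the remaining 3 bidders over all 4 bands is OrbitCom→Band E ($827M), VistaNet→Band C ($559M), Meridian→Band F ($498M), total $1884M.
VCG payment = (others' best without NorthTel) − (others' welfare with NorthTel) = 1884 − 1826 = $58M.

NorthTel pays $58M.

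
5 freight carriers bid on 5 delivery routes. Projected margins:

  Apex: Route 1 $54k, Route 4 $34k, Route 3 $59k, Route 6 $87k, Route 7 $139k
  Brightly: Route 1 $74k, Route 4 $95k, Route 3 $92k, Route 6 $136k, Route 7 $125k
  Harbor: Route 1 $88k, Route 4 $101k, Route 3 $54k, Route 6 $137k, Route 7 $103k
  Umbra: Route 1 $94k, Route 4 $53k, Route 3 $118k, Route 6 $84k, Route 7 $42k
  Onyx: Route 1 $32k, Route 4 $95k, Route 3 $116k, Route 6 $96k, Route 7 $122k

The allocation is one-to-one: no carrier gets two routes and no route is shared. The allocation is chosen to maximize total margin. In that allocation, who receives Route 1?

Optimal: Apex→Route 7 ($139k), Brightly→Route 6 ($136k), Harbor→Route 4 ($101k), Umbra→Route 1 ($94k), Onyx→Route 3 ($116k) — total 139+136+101+94+116 = $586k.
Row-greedy (each carrier in turn takes its best remaining route) gives $526k, worse by 60.
Swapping Umbra↔Brightly (Umbra→Route 6 $84k, Brightly→Route 1 $74k) loses 72.
Checked against all permutations: $586k is optimal.
Umbra's own top route is Route 3 ($118k), but forcing Umbra→Route 3 and reassigning the rest optimally gives only $576k — worse by 10.

Umbra receives Route 1.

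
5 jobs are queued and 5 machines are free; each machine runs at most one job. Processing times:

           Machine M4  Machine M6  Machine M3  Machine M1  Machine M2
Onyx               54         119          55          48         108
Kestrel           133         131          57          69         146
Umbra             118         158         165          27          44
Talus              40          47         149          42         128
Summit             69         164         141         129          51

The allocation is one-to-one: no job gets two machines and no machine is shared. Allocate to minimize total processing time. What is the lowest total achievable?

Minimum total: 236 min

Optimal: Onyx→Machine M4 (54 min), Kestrel→Machine M3 (57 min), Umbra→Machine M1 (27 min), Talus→Machine M6 (47 min), Summit→Machine M2 (51 min) — total 54+57+27+47+51 = 236 min.
Row-greedy (each job in turn takes its cheapest remaining machine) gives 353 min, worse by 117.
Next-best assignment: Onyx→Machine M1, Kestrel→Machine M3, Umbra→Machine M2, Talus→Machine M6, Summit→Machine M4 = 265 min.
Swapping Onyx↔Umbra (Onyx→Machine M1 48 min, Umbra→Machine M4 118 min) adds 85.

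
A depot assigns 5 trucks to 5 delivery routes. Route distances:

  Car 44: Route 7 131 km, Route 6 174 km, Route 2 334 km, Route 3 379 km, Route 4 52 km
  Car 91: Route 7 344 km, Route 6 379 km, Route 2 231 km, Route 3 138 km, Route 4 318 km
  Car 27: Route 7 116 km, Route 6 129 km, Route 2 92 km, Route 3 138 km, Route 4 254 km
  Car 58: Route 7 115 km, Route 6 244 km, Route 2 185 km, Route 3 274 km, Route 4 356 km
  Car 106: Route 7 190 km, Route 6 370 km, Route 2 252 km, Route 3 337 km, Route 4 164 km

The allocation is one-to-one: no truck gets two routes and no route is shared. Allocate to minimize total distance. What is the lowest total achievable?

Min total: 683 km

Optimal: Car 44→Route 6 (174 km), Car 91→Route 3 (138 km), Car 27→Route 2 (92 km), Car 58→Route 7 (115 km), Car 106→Route 4 (164 km) — total 174+138+92+115+164 = 683 km.
Min-entry greedy (repeatedly take the single cheapest remaining cell) gives 767 km, worse by 84.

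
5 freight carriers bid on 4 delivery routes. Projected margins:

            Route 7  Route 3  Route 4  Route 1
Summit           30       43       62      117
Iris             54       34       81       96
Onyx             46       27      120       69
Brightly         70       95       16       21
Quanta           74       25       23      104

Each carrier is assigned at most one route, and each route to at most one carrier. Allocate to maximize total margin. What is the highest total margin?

Optimal: Quanta→Route 7 ($74k), Brightly→Route 3 ($95k), Onyx→Route 4 ($120k), Summit→Route 1 ($117k) — total 74+95+120+117 = $406k.
Row-greedy (each carrier in turn takes its best remaining route) gives $339k, worse by 67.
Next-best assignment: Iris→Route 7, Brightly→Route 3, Onyx→Route 4, Summit→Route 1 = $386k.
Every other assignment is strictly worse.

Max total: $406k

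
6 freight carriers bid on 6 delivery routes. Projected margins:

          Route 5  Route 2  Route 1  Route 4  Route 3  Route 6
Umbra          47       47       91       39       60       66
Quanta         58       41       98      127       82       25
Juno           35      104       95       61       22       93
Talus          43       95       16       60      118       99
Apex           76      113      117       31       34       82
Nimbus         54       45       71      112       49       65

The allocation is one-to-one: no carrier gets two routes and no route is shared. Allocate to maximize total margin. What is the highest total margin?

Maximum total: $596k

Optimal: Umbra→Route 1 ($91k), Quanta→Route 4 ($127k), Juno→Route 6 ($93k), Talus→Route 3 ($118k), Apex→Route 2 ($113k), Nimbus→Route 5 ($54k) — total 91+127+93+118+113+54 = $596k.
Column-greedy (each route in turn goes to its best remaining carrier) gives $574k, worse by 22.
Next-best assignment: Umbra→Route 6, Quanta→Route 4, Juno→Route 2, Talus→Route 3, Apex→Route 1, Nimbus→Route 5 = $586k.
No other one-to-one assignment exceeds $596k.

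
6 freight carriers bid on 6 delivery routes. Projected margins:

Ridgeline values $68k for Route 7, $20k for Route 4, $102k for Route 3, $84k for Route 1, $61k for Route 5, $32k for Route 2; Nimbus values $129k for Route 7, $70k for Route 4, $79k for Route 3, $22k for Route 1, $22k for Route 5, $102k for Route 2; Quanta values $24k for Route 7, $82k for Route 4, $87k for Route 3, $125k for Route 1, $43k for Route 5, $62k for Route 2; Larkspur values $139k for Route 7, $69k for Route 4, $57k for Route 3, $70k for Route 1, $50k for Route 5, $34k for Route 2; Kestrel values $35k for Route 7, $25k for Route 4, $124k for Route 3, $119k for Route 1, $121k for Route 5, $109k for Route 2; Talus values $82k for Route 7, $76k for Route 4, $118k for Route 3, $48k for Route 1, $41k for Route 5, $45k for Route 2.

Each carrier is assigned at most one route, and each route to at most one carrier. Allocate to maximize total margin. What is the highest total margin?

Optimal: Ridgeline→Route 3 ($102k), Nimbus→Route 2 ($102k), Quanta→Route 1 ($125k), Larkspur→Route 7 ($139k), Kestrel→Route 5 ($121k), Talus→Route 4 ($76k) — total 102+102+125+139+121+76 = $665k.
Max-entry greedy (repeatedly take the single best remaining cell) gives $627k, worse by 38.
Next-best assignment: Ridgeline→Route 1, Nimbus→Route 2, Quanta→Route 4, Larkspur→Route 7, Kestrel→Route 5, Talus→Route 3 = $646k.

Max total: $665k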